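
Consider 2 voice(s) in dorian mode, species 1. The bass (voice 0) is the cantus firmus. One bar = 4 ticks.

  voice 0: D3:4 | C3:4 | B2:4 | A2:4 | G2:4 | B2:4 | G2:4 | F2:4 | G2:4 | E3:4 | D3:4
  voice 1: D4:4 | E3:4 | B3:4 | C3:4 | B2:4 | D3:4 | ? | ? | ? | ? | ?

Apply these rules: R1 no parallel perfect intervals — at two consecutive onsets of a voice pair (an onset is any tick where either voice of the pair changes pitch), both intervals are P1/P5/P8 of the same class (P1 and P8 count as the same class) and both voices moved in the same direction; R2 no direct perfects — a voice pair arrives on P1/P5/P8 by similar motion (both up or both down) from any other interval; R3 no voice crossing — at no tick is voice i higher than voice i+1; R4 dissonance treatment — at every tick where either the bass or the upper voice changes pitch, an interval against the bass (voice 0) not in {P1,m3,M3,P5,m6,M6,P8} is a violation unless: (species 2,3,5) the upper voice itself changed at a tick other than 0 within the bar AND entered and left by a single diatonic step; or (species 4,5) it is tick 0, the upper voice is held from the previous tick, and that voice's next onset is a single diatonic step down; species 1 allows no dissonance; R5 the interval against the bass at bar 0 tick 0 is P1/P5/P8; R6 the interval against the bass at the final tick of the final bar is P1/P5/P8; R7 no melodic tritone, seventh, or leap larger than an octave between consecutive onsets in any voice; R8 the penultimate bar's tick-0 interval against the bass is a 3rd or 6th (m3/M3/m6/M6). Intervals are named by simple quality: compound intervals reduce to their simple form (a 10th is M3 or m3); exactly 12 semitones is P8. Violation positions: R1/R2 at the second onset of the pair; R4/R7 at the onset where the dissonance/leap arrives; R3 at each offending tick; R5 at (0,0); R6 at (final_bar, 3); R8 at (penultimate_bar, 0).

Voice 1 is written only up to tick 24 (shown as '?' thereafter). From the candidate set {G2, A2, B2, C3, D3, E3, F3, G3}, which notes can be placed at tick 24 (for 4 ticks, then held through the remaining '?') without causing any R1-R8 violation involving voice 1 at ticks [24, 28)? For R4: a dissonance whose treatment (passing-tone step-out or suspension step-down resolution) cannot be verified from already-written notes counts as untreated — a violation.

{B2, D3, E3, G3}

G2: violates R2
A2: violates R4
B2: legal
C3: violates R4
D3: legal
E3: legal
F3: violates R4
G3: legal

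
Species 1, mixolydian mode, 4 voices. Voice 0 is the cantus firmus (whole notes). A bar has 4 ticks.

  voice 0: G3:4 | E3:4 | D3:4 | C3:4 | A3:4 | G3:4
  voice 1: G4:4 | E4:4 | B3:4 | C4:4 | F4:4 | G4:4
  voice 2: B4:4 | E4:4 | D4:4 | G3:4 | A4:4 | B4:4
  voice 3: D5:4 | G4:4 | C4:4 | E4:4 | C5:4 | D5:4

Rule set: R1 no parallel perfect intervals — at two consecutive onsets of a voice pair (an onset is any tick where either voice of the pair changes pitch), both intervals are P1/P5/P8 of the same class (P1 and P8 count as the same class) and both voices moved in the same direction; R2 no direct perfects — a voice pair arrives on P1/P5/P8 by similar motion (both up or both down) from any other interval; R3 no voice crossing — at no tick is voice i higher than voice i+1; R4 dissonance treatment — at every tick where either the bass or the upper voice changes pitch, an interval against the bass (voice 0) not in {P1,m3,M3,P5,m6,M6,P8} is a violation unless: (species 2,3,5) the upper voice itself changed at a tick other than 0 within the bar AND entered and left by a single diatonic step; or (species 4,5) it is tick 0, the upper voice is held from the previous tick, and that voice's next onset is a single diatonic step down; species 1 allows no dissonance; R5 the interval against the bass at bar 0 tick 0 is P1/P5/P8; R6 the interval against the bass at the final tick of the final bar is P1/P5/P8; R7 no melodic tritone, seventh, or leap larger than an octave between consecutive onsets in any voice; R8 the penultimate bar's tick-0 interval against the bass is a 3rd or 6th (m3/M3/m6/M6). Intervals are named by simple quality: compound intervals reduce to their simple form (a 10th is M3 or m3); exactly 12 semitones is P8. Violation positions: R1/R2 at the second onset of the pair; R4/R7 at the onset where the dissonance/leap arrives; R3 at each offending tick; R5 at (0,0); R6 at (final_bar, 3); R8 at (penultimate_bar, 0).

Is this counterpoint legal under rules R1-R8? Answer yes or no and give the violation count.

bar 0: v0=G3 v1=G4 v2=B4 v3=D5 (P5)
bar 1: v0=E3 v1=E4 v2=E4 v3=G4 (m3)
bar 2: v0=D3 v1=B3 v2=D4 v3=C4 (m7)
bar 3: v0=C3 v1=C4 v2=G3 v3=E4 (M3)
bar 4: v0=A3 v1=F4 v2=A4 v3=C5 (m3)
bar 5: v0=G3 v1=G4 v2=B4 v3=D5 (P5)
  R5 @ bar0.0: opens on M3
  R1 @ bar1.0: G3/G4 P8 -> E3/E4 P8 similar
  R2 @ bar1.0: G3/B4 M3 -> E3/E4 P8 similar
  R2 @ bar1.0: G4/B4 M3 -> E4/E4 P1 similar
  R1 @ bar2.0: E3/E4 P8 -> D3/D4 P8 similar
  R3 @ bar2.0: D4 above C4
  R4 @ bar2.0: D3/C4 m7 untreated
  R3 @ bar2.1: D4 above C4
  R3 @ bar2.2: D4 above C4
  R3 @ bar2.3: D4 above C4
  R2 @ bar3.0: D3/D4 P8 -> C3/G3 P5 similar
  R3 @ bar3.0: C4 above G3
  R3 @ bar3.1: C4 above G3
  R3 @ bar3.2: C4 above G3
  R3 @ bar3.3: C4 above G3
  R2 @ bar4.0: C3/G3 P5 -> A3/A4 P8 similar
  R2 @ bar4.0: C4/E4 M3 -> F4/C5 P5 similar
  R7 @ bar4.0: G3->A4 leap 14st
  R8 @ bar4.0: penult P8 not 3rd/6th
  R1 @ bar5.0: F4/C5 P5 -> G4/D5 P5 similar
  R6 @ bar5.3: closes on M3

No (21 violations)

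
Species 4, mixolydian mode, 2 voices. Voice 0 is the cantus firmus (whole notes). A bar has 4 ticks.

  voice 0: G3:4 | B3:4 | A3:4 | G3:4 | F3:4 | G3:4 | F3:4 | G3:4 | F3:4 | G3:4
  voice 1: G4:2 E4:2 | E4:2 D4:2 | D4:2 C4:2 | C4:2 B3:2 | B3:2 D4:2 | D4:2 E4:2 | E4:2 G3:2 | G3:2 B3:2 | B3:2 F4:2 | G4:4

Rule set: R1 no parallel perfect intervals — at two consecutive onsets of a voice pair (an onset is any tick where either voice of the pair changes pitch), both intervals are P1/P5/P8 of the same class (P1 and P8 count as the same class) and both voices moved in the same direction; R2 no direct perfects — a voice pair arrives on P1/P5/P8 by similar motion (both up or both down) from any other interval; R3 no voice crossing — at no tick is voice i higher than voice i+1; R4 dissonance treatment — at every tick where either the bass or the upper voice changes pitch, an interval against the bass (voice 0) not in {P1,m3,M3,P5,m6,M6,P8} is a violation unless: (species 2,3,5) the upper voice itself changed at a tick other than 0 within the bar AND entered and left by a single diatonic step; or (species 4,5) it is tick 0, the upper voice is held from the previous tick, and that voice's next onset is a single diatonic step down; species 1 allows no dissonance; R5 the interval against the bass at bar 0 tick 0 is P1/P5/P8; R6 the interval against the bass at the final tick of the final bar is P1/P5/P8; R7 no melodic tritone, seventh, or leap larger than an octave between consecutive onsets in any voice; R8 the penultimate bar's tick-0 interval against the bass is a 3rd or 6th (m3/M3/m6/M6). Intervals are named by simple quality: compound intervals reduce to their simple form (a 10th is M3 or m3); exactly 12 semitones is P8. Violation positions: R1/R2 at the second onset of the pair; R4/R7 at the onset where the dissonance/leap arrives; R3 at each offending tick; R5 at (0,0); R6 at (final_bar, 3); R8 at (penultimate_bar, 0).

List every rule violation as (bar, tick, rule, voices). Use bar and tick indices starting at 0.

(4, 0, R4, (0, 1))
(6, 0, R4, (0, 1))
(6, 2, R4, (0, 1))
(8, 0, R4, (0, 1))
(8, 0, R8, (0, 1))
(8, 2, R7, (1,))
(9, 0, R1, (0, 1))

bar 0: v0=G3 v1=G4 downbeat P8
bar 1: v0=B3 v1=E4 downbeat P4
bar 2: v0=A3 v1=D4 downbeat P4
bar 3: v0=G3 v1=C4 downbeat P4
bar 4: v0=F3 v1=B3 downbeat TT
bar 5: v0=G3 v1=D4 downbeat P5
bar 6: v0=F3 v1=E4 downbeat M7
bar 7: v0=G3 v1=G3 downbeat P1
bar 8: v0=F3 v1=B3 downbeat TT
bar 9: v0=G3 v1=G4 downbeat P8
  -> R4 @ bar 4 tick 0 v(0, 1): F3/B3 TT untreated
  -> R4 @ bar 6 tick 0 v(0, 1): F3/E4 M7 untreated
  -> R4 @ bar 6 tick 2 v(0, 1): F3/G3 M2 untreated
  -> R4 @ bar 8 tick 0 v(0, 1): F3/B3 TT untreated
  -> R8 @ bar 8 tick 0 v(0, 1): penult TT not 3rd/6th
  -> R7 @ bar 8 tick 2 v(1,): B3->F4 leap 6st
  -> R1 @ bar 9 tick 0 v(0, 1): F3/F4 P8 -> G3/G4 P8 similar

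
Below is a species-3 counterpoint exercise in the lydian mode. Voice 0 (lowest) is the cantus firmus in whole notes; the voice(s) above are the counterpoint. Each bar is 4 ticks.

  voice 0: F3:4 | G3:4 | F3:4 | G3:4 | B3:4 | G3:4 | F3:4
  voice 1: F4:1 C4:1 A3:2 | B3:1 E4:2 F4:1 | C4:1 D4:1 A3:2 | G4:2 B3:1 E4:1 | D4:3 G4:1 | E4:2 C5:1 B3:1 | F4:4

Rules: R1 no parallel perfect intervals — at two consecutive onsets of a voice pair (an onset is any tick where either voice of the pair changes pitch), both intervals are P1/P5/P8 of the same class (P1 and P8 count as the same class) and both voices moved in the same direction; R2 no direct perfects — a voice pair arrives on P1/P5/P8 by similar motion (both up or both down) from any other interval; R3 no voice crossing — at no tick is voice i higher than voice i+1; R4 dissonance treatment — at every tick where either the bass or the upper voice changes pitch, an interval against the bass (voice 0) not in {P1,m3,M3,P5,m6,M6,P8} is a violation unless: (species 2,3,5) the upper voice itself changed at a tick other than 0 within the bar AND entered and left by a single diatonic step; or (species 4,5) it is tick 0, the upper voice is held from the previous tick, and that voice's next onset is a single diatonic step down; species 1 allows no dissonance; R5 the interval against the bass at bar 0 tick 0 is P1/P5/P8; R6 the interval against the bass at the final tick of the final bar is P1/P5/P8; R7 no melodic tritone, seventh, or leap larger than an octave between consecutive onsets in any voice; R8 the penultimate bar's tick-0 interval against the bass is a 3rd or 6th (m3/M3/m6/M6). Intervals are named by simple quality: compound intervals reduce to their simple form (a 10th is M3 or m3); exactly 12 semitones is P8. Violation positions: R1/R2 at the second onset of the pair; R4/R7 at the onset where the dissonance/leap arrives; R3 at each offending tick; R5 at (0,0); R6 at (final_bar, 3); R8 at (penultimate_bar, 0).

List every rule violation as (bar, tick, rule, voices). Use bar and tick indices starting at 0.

(1, 3, R4, (0, 1))
(2, 0, R2, (0, 1))
(3, 0, R2, (0, 1))
(3, 0, R7, (1,))
(5, 2, R4, (0, 1))
(5, 3, R7, (1,))
(6, 0, R7, (1,))

bar 0: v0=F3 v1=F4 downbeat P8
bar 1: v0=G3 v1=B3 downbeat M3
bar 2: v0=F3 v1=C4 downbeat P5
bar 3: v0=G3 v1=G4 downbeat P8
bar 4: v0=B3 v1=D4 downbeat m3
bar 5: v0=G3 v1=E4 downbeat M6
bar 6: v0=F3 v1=F4 downbeat P8
  -> R4 @ bar 1 tick 3 v(0, 1): G3/F4 m7 untreated
  -> R2 @ bar 2 tick 0 v(0, 1): G3/F4 m7 -> F3/C4 P5 similar
  -> R2 @ bar 3 tick 0 v(0, 1): F3/A3 M3 -> G3/G4 P8 similar
  -> R7 @ bar 3 tick 0 v(1,): A3->G4 leap 10st
  -> R4 @ bar 5 tick 2 v(0, 1): G3/C5 P4 untreated
  -> R7 @ bar 5 tick 3 v(1,): C5->B3 leap 13st
  -> R7 @ bar 6 tick 0 v(1,): B3->F4 leap 6st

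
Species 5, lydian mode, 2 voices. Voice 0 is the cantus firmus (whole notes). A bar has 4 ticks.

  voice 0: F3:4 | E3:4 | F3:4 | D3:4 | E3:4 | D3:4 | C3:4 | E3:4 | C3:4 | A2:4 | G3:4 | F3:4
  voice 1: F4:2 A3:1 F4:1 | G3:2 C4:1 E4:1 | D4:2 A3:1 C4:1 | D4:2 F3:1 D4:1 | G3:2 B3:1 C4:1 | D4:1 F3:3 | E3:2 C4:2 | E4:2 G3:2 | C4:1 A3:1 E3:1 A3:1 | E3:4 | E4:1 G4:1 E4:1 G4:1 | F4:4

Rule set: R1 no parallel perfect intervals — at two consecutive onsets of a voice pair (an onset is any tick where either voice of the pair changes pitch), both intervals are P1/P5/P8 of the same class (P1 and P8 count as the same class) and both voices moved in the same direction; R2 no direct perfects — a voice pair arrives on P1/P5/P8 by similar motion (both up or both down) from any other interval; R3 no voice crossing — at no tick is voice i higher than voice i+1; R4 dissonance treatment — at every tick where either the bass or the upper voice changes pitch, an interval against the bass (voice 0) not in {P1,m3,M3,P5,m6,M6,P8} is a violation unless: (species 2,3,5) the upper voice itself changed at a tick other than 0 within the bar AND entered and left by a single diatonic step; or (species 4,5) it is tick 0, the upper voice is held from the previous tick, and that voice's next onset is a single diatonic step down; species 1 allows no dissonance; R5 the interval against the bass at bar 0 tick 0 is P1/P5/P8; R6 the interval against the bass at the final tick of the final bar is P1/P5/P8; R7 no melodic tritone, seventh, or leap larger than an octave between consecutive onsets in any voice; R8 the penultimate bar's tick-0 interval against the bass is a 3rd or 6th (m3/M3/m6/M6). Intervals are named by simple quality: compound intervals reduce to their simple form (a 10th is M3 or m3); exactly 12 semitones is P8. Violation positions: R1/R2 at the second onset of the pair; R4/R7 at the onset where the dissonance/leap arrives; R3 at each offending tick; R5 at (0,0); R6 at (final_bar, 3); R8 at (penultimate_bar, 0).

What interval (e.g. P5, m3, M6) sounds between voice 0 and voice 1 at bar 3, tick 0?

voice 0=D3 voice 1=D4 -> P8

P8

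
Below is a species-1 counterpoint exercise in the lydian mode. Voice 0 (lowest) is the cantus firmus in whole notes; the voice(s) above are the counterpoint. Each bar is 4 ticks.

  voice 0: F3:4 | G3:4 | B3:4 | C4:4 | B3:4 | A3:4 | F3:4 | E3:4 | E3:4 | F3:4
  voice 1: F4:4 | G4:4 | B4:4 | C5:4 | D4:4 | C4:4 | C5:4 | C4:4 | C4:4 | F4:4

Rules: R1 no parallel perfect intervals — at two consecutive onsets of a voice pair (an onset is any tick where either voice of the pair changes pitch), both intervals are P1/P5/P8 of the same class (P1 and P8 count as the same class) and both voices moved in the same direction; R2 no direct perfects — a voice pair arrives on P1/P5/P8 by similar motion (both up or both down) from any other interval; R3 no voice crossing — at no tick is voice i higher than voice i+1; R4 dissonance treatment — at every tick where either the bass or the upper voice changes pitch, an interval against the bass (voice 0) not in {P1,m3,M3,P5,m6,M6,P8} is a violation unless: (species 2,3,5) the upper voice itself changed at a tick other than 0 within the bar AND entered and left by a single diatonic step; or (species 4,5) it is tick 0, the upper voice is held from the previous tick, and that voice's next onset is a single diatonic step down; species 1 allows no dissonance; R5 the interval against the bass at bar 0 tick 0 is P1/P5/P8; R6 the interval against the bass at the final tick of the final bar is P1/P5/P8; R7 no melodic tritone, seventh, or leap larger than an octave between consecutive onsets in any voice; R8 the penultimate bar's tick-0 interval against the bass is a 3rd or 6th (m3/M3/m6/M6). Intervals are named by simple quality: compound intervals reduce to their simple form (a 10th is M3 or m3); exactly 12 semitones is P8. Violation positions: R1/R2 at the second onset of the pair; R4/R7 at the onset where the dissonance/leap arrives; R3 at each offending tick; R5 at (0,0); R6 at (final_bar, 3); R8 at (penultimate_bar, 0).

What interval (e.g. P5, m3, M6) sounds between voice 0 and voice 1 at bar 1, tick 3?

P8

voice 0=G3 voice 1=G4 -> P8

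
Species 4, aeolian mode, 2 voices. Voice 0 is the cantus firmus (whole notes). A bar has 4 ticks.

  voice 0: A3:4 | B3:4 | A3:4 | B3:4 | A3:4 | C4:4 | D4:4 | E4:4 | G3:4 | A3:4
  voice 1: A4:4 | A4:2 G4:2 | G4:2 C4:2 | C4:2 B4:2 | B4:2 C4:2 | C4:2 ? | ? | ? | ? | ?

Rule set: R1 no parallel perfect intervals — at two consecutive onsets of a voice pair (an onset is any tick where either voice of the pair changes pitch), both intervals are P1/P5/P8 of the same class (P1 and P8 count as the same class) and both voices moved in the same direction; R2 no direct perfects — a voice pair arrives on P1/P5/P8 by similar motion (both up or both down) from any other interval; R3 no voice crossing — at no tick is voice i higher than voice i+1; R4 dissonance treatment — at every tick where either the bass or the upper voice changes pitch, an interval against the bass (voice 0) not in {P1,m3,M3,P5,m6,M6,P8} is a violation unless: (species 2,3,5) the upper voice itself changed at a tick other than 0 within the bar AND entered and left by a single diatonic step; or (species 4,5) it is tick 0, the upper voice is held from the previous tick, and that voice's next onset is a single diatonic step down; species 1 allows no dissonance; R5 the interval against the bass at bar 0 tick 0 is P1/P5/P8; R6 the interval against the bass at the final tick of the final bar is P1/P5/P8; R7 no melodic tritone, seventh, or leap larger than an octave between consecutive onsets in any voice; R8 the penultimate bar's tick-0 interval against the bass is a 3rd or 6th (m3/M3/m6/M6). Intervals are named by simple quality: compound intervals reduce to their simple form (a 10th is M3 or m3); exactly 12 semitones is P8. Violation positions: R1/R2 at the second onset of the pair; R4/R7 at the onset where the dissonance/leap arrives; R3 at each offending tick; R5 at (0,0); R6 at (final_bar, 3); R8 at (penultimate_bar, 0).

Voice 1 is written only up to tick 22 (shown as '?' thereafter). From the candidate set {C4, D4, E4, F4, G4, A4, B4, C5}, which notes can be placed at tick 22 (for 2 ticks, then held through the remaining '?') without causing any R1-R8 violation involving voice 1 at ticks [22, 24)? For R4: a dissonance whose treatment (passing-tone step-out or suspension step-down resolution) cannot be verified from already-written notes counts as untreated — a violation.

{A4, C4, C5, E4, G4}

C4: legal
D4: violates R4
E4: legal
F4: violates R4
G4: legal
A4: legal
B4: violates R4,R7
C5: legal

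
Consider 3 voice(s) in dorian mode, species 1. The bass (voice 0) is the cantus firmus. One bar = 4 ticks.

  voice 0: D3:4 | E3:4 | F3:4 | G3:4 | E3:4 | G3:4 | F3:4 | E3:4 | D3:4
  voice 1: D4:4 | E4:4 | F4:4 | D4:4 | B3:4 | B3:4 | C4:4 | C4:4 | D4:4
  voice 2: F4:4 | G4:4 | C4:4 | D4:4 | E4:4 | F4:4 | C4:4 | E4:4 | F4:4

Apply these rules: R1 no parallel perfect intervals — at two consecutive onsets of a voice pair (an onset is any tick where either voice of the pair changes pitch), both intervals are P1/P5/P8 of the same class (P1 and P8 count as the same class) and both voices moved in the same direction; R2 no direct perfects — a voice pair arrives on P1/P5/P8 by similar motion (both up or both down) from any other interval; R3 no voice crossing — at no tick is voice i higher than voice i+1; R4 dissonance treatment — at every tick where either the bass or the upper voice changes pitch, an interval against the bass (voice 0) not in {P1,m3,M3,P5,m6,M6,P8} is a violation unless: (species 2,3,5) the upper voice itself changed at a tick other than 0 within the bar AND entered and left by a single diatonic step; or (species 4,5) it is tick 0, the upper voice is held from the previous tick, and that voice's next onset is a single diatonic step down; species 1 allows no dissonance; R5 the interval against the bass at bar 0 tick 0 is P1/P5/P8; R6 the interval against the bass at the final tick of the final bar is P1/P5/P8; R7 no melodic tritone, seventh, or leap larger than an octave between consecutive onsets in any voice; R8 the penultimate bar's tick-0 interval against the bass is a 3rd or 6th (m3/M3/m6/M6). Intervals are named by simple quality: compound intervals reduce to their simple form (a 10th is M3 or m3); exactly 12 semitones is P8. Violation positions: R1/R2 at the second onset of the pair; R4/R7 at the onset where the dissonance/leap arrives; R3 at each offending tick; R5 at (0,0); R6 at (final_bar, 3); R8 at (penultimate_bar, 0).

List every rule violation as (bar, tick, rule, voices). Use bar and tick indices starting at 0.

(0, 0, R5, (0, 2))
(1, 0, R1, (0, 1))
(2, 0, R1, (0, 1))
(2, 0, R3, (1, 2))
(2, 1, R3, (1, 2))
(2, 2, R3, (1, 2))
(2, 3, R3, (1, 2))
(3, 0, R1, (0, 2))
(4, 0, R1, (0, 1))
(5, 0, R4, (0, 2))
(6, 0, R2, (0, 2))
(7, 0, R8, (0, 2))
(8, 3, R6, (0, 2))

bar 0: v0=D3 v1=D4 v2=F4 downbeat m3
bar 1: v0=E3 v1=E4 v2=G4 downbeat m3
bar 2: v0=F3 v1=F4 v2=C4 downbeat P5
bar 3: v0=G3 v1=D4 v2=D4 downbeat P5
bar 4: v0=E3 v1=B3 v2=E4 downbeat P8
bar 5: v0=G3 v1=B3 v2=F4 downbeat m7
bar 6: v0=F3 v1=C4 v2=C4 downbeat P5
bar 7: v0=E3 v1=C4 v2=E4 downbeat P8
bar 8: v0=D3 v1=D4 v2=F4 downbeat m3
  -> R5 @ bar 0 tick 0 v(0, 2): opens on m3
  -> R1 @ bar 1 tick 0 v(0, 1): D3/D4 P8 -> E3/E4 P8 similar
  -> R1 @ bar 2 tick 0 v(0, 1): E3/E4 P8 -> F3/F4 P8 similar
  -> R3 @ bar 2 tick 0 v(1, 2): F4 above C4
  -> R3 @ bar 2 tick 1 v(1, 2): F4 above C4
  -> R3 @ bar 2 tick 2 v(1, 2): F4 above C4
  -> R3 @ bar 2 tick 3 v(1, 2): F4 above C4
  -> R1 @ bar 3 tick 0 v(0, 2): F3/C4 P5 -> G3/D4 P5 similar
  -> R1 @ bar 4 tick 0 v(0, 1): G3/D4 P5 -> E3/B3 P5 similar
  -> R4 @ bar 5 tick 0 v(0, 2): G3/F4 m7 untreated
  -> R2 @ bar 6 tick 0 v(0, 2): G3/F4 m7 -> F3/C4 P5 similar
  -> R8 @ bar 7 tick 0 v(0, 2): penult P8 not 3rd/6th
  -> R6 @ bar 8 tick 3 v(0, 2): closes on m3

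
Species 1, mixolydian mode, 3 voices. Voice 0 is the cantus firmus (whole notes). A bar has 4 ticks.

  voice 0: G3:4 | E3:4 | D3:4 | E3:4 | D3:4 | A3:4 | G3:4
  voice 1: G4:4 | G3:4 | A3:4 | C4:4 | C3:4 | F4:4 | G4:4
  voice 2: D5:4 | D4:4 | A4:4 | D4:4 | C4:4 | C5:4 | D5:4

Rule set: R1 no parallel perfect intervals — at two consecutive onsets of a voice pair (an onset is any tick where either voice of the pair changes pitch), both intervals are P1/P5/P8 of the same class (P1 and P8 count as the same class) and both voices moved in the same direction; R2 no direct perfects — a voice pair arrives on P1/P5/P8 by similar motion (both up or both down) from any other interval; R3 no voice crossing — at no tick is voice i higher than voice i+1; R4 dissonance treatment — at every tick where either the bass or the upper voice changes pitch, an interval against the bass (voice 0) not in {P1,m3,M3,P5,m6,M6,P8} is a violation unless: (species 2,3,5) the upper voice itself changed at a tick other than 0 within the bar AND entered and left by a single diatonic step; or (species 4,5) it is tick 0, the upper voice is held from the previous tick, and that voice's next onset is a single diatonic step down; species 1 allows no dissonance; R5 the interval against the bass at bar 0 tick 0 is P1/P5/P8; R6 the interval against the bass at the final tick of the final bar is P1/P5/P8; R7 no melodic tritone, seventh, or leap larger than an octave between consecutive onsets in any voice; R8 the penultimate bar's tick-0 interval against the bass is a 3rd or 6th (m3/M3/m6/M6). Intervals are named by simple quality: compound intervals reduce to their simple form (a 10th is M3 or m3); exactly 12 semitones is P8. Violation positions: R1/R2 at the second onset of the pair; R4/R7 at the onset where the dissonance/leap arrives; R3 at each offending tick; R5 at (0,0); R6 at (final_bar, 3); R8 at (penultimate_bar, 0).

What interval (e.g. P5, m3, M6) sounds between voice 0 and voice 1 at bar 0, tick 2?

P8

voice 0=G3 voice 1=G4 -> P8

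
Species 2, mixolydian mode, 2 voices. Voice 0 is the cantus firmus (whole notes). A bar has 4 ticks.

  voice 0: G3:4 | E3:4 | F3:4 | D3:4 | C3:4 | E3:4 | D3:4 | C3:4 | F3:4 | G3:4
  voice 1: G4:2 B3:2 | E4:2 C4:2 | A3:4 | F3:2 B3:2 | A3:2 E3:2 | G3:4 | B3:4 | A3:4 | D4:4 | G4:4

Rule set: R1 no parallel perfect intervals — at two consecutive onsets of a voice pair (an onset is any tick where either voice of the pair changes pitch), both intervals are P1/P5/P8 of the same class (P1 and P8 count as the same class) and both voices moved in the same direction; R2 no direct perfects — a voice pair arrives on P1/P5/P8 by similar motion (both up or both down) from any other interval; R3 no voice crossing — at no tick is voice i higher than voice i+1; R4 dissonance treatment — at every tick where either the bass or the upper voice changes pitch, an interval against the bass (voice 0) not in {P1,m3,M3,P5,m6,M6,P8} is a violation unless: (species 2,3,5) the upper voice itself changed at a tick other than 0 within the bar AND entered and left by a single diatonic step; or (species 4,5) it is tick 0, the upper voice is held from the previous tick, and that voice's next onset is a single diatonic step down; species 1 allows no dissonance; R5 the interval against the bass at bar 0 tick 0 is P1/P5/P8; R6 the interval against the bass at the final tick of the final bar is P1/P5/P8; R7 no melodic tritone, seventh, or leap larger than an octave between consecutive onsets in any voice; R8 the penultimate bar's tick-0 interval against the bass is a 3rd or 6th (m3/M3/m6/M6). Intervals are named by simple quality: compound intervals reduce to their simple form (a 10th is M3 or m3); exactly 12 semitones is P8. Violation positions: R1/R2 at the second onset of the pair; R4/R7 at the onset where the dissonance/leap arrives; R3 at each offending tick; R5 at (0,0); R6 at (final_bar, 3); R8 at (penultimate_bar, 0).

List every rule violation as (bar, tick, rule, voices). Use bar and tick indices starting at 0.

bar 0: v0=G3 v1=G4 downbeat P8
bar 1: v0=E3 v1=E4 downbeat P8
bar 2: v0=F3 v1=A3 downbeat M3
bar 3: v0=D3 v1=F3 downbeat m3
bar 4: v0=C3 v1=A3 downbeat M6
bar 5: v0=E3 v1=G3 downbeat m3
bar 6: v0=D3 v1=B3 downbeat M6
bar 7: v0=C3 v1=A3 downbeat M6
bar 8: v0=F3 v1=D4 downbeat M6
bar 9: v0=G3 v1=G4 downbeat P8
  -> R7 @ bar 3 tick 2 v(1,): F3->B3 leap 6st
  -> R2 @ bar 9 tick 0 v(0, 1): F3/D4 M6 -> G3/G4 P8 similar

(3, 2, R7, (1,))
(9, 0, R2, (0, 1))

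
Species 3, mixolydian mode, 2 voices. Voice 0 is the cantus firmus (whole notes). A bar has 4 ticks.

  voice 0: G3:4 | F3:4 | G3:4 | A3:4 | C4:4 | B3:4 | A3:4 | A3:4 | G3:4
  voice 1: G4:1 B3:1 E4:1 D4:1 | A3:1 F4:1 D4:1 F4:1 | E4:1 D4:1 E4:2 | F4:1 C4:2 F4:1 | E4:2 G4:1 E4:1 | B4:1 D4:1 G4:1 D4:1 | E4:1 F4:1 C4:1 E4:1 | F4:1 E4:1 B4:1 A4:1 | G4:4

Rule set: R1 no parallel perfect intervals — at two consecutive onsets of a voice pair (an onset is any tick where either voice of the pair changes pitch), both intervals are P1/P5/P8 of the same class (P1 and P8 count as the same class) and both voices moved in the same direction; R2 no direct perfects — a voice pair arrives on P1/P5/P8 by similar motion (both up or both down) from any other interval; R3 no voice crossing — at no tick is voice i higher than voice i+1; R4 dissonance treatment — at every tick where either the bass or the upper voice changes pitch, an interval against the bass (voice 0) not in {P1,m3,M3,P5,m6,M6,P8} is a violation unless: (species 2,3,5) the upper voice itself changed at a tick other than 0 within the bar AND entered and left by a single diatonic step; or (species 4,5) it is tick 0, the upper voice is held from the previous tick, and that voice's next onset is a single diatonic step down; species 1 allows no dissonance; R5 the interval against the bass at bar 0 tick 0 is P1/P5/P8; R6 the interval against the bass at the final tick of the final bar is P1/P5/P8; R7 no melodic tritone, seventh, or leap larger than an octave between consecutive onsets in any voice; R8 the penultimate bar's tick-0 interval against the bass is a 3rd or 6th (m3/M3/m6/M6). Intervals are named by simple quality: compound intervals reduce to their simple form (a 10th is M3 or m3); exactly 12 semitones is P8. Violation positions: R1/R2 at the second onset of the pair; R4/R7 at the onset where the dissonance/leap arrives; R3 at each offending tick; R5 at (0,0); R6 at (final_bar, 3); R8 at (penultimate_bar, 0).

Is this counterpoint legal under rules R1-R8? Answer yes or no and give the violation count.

bar 0: v0=G3 v1=G4 (P8)
bar 1: v0=F3 v1=A3 (M3)
bar 2: v0=G3 v1=E4 (M6)
bar 3: v0=A3 v1=F4 (m6)
bar 4: v0=C4 v1=E4 (M3)
bar 5: v0=B3 v1=B4 (P8)
bar 6: v0=A3 v1=E4 (P5)
bar 7: v0=A3 v1=F4 (m6)
bar 8: v0=G3 v1=G4 (P8)
  R4 @ bar7.2: A3/B4 M2 untreated
  R1 @ bar8.0: A3/A4 P8 -> G3/G4 P8 similar

No (2 violations)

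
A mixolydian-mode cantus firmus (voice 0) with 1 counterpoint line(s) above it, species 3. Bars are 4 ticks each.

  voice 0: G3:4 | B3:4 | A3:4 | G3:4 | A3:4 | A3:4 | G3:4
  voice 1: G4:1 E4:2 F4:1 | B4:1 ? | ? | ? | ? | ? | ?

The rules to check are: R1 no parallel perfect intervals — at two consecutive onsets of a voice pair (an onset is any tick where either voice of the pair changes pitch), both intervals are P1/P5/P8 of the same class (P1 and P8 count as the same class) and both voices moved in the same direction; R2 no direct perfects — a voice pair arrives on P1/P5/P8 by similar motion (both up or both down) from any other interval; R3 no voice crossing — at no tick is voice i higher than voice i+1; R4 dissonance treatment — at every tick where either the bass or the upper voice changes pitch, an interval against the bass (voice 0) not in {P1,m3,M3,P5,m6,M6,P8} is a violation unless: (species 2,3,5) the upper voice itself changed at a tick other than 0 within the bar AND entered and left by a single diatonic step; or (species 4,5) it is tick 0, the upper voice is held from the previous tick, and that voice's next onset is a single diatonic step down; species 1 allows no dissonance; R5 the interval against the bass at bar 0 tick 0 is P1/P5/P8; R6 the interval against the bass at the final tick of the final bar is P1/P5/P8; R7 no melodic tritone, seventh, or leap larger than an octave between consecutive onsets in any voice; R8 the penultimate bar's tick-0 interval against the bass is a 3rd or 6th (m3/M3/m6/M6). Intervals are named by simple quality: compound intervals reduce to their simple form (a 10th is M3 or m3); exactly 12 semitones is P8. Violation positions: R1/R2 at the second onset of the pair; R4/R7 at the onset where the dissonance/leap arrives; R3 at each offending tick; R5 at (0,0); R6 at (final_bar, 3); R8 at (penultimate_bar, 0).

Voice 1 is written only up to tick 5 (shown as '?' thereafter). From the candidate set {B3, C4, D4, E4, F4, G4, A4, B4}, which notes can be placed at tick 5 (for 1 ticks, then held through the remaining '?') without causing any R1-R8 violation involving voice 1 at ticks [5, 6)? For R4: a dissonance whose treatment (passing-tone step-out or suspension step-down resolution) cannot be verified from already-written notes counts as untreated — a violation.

B3: legal
C4: violates R4,R7
D4: legal
E4: violates R4
F4: violates R4,R7
G4: legal
A4: violates R4
B4: legal

{B3, B4, D4, G4}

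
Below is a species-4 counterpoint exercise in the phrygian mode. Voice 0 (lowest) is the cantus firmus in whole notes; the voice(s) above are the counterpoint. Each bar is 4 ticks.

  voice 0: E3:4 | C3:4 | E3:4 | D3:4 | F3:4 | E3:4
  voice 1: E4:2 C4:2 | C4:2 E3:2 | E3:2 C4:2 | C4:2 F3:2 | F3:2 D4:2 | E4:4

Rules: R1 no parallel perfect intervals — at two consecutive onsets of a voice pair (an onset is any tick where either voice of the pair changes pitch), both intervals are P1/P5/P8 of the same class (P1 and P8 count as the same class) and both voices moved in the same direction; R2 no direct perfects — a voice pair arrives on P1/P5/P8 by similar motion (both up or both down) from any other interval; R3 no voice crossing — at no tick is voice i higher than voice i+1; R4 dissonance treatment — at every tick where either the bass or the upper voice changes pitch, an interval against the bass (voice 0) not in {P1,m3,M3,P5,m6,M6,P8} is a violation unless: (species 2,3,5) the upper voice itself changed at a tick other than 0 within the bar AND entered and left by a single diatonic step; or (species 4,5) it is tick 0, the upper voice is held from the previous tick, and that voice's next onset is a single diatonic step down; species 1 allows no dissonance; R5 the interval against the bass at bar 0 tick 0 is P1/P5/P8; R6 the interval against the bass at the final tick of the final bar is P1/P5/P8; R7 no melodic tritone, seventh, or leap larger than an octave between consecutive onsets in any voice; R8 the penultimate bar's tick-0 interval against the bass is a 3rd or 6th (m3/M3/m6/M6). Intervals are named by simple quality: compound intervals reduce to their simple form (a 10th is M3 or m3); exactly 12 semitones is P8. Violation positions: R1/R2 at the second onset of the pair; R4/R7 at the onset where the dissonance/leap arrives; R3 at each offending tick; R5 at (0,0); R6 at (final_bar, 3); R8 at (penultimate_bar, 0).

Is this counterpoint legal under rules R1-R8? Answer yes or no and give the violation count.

bar 0: v0=E3 v1=E4 (P8)
bar 1: v0=C3 v1=C4 (P8)
bar 2: v0=E3 v1=E3 (P1)
bar 3: v0=D3 v1=C4 (m7)
bar 4: v0=F3 v1=F3 (P1)
bar 5: v0=E3 v1=E4 (P8)
  R4 @ bar3.0: D3/C4 m7 untreated
  R8 @ bar4.0: penult P1 not 3rd/6th

No (2 violations)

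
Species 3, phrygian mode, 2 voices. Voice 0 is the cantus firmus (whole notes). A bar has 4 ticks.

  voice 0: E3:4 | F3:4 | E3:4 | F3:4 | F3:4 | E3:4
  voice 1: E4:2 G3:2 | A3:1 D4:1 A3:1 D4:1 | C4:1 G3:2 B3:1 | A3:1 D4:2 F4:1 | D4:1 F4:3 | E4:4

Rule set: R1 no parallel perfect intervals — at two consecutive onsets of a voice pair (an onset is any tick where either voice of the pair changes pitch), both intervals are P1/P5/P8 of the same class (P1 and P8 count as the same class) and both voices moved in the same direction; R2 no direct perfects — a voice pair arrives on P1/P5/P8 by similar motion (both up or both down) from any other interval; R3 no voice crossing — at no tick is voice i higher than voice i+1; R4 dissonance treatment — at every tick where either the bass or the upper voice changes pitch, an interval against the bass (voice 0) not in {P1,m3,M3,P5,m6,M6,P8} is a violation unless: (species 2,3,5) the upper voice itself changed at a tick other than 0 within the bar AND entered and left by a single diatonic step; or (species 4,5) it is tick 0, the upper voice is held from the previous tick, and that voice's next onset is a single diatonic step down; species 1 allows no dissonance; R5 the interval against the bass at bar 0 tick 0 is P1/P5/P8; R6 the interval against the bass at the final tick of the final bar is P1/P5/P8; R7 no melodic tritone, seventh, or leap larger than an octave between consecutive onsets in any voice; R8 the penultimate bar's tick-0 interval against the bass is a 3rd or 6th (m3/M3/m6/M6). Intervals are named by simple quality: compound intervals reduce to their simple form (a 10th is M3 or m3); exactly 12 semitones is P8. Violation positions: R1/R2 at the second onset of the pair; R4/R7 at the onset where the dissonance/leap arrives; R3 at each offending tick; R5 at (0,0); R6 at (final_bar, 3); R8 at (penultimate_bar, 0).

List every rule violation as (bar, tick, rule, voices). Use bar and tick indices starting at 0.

(5, 0, R1, (0, 1))

bar 0: v0=E3 v1=E4 downbeat P8
bar 1: v0=F3 v1=A3 downbeat M3
bar 2: v0=E3 v1=C4 downbeat m6
bar 3: v0=F3 v1=A3 downbeat M3
bar 4: v0=F3 v1=D4 downbeat M6
bar 5: v0=E3 v1=E4 downbeat P8
  -> R1 @ bar 5 tick 0 v(0, 1): F3/F4 P8 -> E3/E4 P8 similar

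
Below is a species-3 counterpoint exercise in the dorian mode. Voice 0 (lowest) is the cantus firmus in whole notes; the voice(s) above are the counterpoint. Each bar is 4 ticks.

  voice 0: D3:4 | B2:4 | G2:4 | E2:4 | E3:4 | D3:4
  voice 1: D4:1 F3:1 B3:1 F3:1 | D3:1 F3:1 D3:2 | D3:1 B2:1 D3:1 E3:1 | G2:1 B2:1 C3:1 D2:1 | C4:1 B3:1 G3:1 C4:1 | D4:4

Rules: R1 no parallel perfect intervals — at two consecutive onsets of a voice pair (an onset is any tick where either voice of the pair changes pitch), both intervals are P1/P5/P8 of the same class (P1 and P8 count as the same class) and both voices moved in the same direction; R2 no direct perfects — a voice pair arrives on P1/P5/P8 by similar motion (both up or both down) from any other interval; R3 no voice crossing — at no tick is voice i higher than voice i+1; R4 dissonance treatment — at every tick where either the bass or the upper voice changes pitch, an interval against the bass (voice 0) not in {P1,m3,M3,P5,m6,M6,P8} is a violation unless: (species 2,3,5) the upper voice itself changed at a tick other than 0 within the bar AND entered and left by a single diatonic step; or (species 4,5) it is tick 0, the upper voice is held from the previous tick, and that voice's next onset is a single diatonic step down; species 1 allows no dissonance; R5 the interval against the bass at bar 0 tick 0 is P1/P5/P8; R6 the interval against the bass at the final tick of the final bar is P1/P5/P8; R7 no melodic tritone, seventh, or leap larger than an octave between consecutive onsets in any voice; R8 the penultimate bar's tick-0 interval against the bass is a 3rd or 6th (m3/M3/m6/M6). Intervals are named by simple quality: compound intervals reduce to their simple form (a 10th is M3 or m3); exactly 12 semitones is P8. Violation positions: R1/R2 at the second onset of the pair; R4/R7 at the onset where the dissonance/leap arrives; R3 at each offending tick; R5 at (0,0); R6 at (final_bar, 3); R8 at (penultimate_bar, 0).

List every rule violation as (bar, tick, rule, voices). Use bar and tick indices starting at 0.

(0, 2, R7, (1,))
(0, 3, R7, (1,))
(1, 1, R4, (0, 1))
(3, 3, R3, (0, 1))
(3, 3, R4, (0, 1))
(3, 3, R7, (1,))
(4, 0, R7, (1,))

bar 0: v0=D3 v1=D4 downbeat P8
bar 1: v0=B2 v1=D3 downbeat m3
bar 2: v0=G2 v1=D3 downbeat P5
bar 3: v0=E2 v1=G2 downbeat m3
bar 4: v0=E3 v1=C4 downbeat m6
bar 5: v0=D3 v1=D4 downbeat P8
  -> R7 @ bar 0 tick 2 v(1,): F3->B3 leap 6st
  -> R7 @ bar 0 tick 3 v(1,): B3->F3 leap 6st
  -> R4 @ bar 1 tick 1 v(0, 1): B2/F3 TT untreated
  -> R3 @ bar 3 tick 3 v(0, 1): E2 above D2
  -> R4 @ bar 3 tick 3 v(0, 1): E2/D2 M2 untreated
  -> R7 @ bar 3 tick 3 v(1,): C3->D2 leap 10st
  -> R7 @ bar 4 tick 0 v(1,): D2->C4 leap 22st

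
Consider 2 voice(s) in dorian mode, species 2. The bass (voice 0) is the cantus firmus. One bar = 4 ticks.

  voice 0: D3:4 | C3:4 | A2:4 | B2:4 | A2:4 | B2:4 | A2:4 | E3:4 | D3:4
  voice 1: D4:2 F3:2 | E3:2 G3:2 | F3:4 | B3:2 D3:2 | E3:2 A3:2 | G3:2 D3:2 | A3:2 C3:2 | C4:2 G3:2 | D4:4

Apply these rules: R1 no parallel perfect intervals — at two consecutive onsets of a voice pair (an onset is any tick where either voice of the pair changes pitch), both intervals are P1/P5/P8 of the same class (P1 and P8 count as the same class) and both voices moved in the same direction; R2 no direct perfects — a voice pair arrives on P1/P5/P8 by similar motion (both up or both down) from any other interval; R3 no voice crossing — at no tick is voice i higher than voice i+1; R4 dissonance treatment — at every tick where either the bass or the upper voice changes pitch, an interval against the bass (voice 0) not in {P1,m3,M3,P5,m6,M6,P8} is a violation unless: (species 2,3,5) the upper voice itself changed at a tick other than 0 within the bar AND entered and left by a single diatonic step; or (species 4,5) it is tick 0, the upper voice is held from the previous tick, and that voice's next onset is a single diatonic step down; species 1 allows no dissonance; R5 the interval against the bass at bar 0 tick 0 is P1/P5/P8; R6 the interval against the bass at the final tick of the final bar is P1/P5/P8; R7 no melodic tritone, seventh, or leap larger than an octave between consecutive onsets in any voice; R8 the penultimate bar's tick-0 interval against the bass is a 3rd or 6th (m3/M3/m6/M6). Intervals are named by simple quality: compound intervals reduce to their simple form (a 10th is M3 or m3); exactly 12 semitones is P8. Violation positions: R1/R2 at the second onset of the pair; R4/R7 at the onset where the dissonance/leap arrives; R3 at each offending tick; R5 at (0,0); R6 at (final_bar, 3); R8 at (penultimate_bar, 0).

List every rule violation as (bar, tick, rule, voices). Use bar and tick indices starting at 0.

(3, 0, R2, (0, 1))
(3, 0, R7, (1,))

bar 0: v0=D3 v1=D4 downbeat P8
bar 1: v0=C3 v1=E3 downbeat M3
bar 2: v0=A2 v1=F3 downbeat m6
bar 3: v0=B2 v1=B3 downbeat P8
bar 4: v0=A2 v1=E3 downbeat P5
bar 5: v0=B2 v1=G3 downbeat m6
bar 6: v0=A2 v1=A3 downbeat P8
bar 7: v0=E3 v1=C4 downbeat m6
bar 8: v0=D3 v1=D4 downbeat P8
  -> R2 @ bar 3 tick 0 v(0, 1): A2/F3 m6 -> B2/B3 P8 similar
  -> R7 @ bar 3 tick 0 v(1,): F3->B3 leap 6st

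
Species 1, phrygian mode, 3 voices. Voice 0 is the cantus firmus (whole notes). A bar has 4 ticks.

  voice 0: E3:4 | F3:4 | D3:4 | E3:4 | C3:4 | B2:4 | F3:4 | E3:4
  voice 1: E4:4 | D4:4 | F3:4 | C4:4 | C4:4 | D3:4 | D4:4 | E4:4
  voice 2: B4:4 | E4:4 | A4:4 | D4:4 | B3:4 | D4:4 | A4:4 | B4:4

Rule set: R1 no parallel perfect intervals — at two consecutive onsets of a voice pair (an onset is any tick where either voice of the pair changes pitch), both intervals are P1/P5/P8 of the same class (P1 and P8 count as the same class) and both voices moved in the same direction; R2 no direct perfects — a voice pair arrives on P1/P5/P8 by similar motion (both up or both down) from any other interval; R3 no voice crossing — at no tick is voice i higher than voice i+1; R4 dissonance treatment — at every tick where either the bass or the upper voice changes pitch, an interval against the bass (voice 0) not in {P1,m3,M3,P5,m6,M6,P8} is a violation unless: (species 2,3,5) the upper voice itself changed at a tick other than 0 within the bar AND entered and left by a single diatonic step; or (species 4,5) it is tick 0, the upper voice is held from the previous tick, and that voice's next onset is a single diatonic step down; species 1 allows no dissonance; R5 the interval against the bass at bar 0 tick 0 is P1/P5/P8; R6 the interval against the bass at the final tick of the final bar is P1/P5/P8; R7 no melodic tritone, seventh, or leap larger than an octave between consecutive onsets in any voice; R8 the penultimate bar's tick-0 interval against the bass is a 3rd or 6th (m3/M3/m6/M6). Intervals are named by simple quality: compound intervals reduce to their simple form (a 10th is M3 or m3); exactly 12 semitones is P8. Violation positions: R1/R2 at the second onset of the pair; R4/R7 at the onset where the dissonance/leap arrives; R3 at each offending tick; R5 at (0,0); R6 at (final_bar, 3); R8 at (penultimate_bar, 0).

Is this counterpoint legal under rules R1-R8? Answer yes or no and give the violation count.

No (11 violations)

bar 0: v0=E3 v1=E4 v2=B4 (P5)
bar 1: v0=F3 v1=D4 v2=E4 (M7)
bar 2: v0=D3 v1=F3 v2=A4 (P5)
bar 3: v0=E3 v1=C4 v2=D4 (m7)
bar 4: v0=C3 v1=C4 v2=B3 (M7)
bar 5: v0=B2 v1=D3 v2=D4 (m3)
bar 6: v0=F3 v1=D4 v2=A4 (M3)
bar 7: v0=E3 v1=E4 v2=B4 (P5)
  R4 @ bar1.0: F3/E4 M7 untreated
  R4 @ bar3.0: E3/D4 m7 untreated
  R3 @ bar4.0: C4 above B3
  R4 @ bar4.0: C3/B3 M7 untreated
  R3 @ bar4.1: C4 above B3
  R3 @ bar4.2: C4 above B3
  R3 @ bar4.3: C4 above B3
  R7 @ bar5.0: C4->D3 leap 10st
  R2 @ bar6.0: D3/D4 P8 -> D4/A4 P5 similar
  R7 @ bar6.0: B2->F3 leap 6st
  R1 @ bar7.0: D4/A4 P5 -> E4/B4 P5 similar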